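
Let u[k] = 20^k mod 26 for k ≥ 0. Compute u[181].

20

Listing terms: u[0] = 1,  u[1] = 20,  u[2] = 10,  u[3] = 18,  u[4] = 22,  u[5] = 24,  u[6] = 12,  u[7] = 6,  u[8] = 16,  u[9] = 8,  u[10] = 4,  u[11] = 2,  u[12] = 14,  u[13] = 20.
Since u[13] = u[1] = 20, the sequence is eventually periodic: after a pre-period of length 1 it cycles with period 12.
For k ≥ 1, u[k] depends only on (k - 1) mod 12. (181 - 1) mod 12 = 0, so u[181] = u[1] = 20.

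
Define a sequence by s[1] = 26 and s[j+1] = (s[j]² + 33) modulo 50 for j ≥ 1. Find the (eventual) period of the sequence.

4

We have s[1] = 26, s[2] = 9, s[3] = 14, s[4] = 29, s[5] = 24, s[6] = 9.
Since s[6] = s[2] = 9, the sequence is eventually periodic: after a pre-period of length 1 it cycles with period 4.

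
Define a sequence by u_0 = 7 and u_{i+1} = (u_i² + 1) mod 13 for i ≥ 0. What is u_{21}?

2

We have u_0 = 7, u_1 = 11, u_2 = 5, u_3 = 0, u_4 = 1, u_5 = 2, u_6 = 5.
Since u_6 = u_2 = 5, the sequence is eventually periodic: after a pre-period of length 2 it cycles with period 4.
For i ≥ 2, u_i depends only on (i - 2) mod 4. (21 - 2) mod 4 = 3, so u_{21} = u_5 = 2.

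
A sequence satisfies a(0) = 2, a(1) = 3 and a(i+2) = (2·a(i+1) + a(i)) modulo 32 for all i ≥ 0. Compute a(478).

4

Listing terms: a(0) = 2; a(1) = 3; a(2) = 8; a(3) = 19; a(4) = 14; a(5) = 15; a(6) = 12; a(7) = 7; a(8) = 26; a(9) = 27; a(10) = 16; a(11) = 27; a(12) = 6; a(13) = 7; a(14) = 20; a(15) = 15; a(16) = 18; a(17) = 19; a(18) = 24; a(19) = 3; a(20) = 30; a(21) = 31; a(22) = 28; a(23) = 23; a(24) = 10; a(25) = 11; a(26) = 0; a(27) = 11; a(28) = 22; a(29) = 23; a(30) = 4; a(31) = 31; a(32) = 2; a(33) = 3.
Since (a(32), a(33)) = (a(0), a(1)) = (2, 3) (two consecutive terms determine the rest), the sequence is periodic with period 32.
(478 - 0) mod 32 = 30, so a(478) = a(30) = 4.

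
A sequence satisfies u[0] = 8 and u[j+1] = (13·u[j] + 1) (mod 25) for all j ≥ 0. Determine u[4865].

10

We have u[0] = 8,  u[1] = 5,  u[2] = 16,  u[3] = 9,  u[4] = 18,  u[5] = 10,  u[6] = 6,  u[7] = 4,  u[8] = 3,  u[9] = 15,  u[10] = 21,  u[11] = 24,  u[12] = 13,  u[13] = 20,  u[14] = 11,  u[15] = 19,  u[16] = 23,  u[17] = 0,  u[18] = 1,  u[19] = 14,  u[20] = 8.
The sequence repeats with period 20.
So u[4865] = u[0 + ((4865-0) mod 20)] = u[5] = 10.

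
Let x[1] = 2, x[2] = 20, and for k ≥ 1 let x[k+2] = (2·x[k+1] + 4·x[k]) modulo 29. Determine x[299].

7

Listing terms: x[1] = 2, x[2] = 20, x[3] = 19, x[4] = 2, x[5] = 22, x[6] = 23, x[7] = 18, x[8] = 12, x[9] = 9, x[10] = 8, x[11] = 23, x[12] = 20, x[13] = 16, x[14] = 25, x[15] = 27, x[16] = 9, x[17] = 10, x[18] = 27, x[19] = 7, x[20] = 6, x[21] = 11, x[22] = 17, x[23] = 20, x[24] = 21, x[25] = 6, x[26] = 9, x[27] = 13, x[28] = 4, x[29] = 2, x[30] = 20.
Since (x[29], x[30]) = (x[1], x[2]) = (2, 20) (two consecutive terms determine the rest), the sequence is periodic with period 28.
So x[299] = x[1 + ((299-1) mod 28)] = x[19] = 7.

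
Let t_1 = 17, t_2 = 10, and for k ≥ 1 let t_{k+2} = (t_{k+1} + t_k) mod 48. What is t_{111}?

3

We have t_1 = 17; t_2 = 10; t_3 = 27; t_4 = 37; t_5 = 16; t_6 = 5; t_7 = 21; t_8 = 26; t_9 = 47; t_{10} = 25; t_{11} = 24; t_{12} = 1; t_{13} = 25; t_{14} = 26; t_{15} = 3; t_{16} = 29; t_{17} = 32; t_{18} = 13; t_{19} = 45; t_{20} = 10; t_{21} = 7; t_{22} = 17; t_{23} = 24; t_{24} = 41; t_{25} = 17; t_{26} = 10.
The sequence repeats with period 24.
(111 - 1) mod 24 = 14, so t_{111} = t_{15} = 3.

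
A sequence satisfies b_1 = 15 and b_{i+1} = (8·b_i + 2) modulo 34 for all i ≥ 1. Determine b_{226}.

We have b_1 = 15, b_2 = 20, b_3 = 26, b_4 = 6, b_5 = 16, b_6 = 28, b_7 = 22, b_8 = 8, b_9 = 32, b_{10} = 20.
Since b_{10} = b_2 = 20, the sequence is eventually periodic: after a pre-period of length 1 it cycles with period 8.
For i ≥ 2, b_i depends only on (i - 2) mod 8. (226 - 2) mod 8 = 0, so b_{226} = b_2 = 20.

20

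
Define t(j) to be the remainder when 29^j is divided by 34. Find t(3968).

We have t(1) = 29, t(2) = 25, t(3) = 11, t(4) = 13, t(5) = 3, t(6) = 19, t(7) = 7, t(8) = 33, t(9) = 5, t(10) = 9, t(11) = 23, t(12) = 21, t(13) = 31, t(14) = 15, t(15) = 27, t(16) = 1, t(17) = 29.
The sequence repeats with period 16.
(3968 - 1) mod 16 = 15, so t(3968) = t(16) = 1.

1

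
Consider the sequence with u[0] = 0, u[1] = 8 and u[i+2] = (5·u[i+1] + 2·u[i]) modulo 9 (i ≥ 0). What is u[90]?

We have u[0] = 0, u[1] = 8, u[2] = 4, u[3] = 0, u[4] = 8.
Since (u[3], u[4]) = (u[0], u[1]) = (0, 8) (two consecutive terms determine the rest), the sequence is periodic with period 3.
So u[90] = u[0 + ((90-0) mod 3)] = u[0] = 0.

0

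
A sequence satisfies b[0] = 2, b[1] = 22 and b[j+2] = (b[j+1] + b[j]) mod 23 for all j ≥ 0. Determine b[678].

2

Listing terms: b[0] = 2,  b[1] = 22,  b[2] = 1,  b[3] = 0,  b[4] = 1,  b[5] = 1,  b[6] = 2,  b[7] = 3,  b[8] = 5,  b[9] = 8,  b[10] = 13,  b[11] = 21,  b[12] = 11,  b[13] = 9,  b[14] = 20,  b[15] = 6,  b[16] = 3,  b[17] = 9,  b[18] = 12,  b[19] = 21,  b[20] = 10,  b[21] = 8,  b[22] = 18,  b[23] = 3,  b[24] = 21,  b[25] = 1,  b[26] = 22,  b[27] = 0,  b[28] = 22,  b[29] = 22,  b[30] = 21,  b[31] = 20,  b[32] = 18,  b[33] = 15,  b[34] = 10,  b[35] = 2,  b[36] = 12,  b[37] = 14,  b[38] = 3,  b[39] = 17,  b[40] = 20,  b[41] = 14,  b[42] = 11,  b[43] = 2,  b[44] = 13,  b[45] = 15,  b[46] = 5,  b[47] = 20,  b[48] = 2,  b[49] = 22.
The sequence repeats with period 48.
So b[678] = b[0 + ((678-0) mod 48)] = b[6] = 2.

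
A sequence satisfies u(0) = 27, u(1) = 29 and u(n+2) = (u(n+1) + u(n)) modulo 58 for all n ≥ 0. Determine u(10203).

35

We have u(0) = 27,  u(1) = 29,  u(2) = 56,  u(3) = 27,  u(4) = 25,  u(5) = 52,  u(6) = 19,  u(7) = 13,  u(8) = 32,  u(9) = 45,  u(10) = 19,  u(11) = 6,  u(12) = 25,  u(13) = 31,  u(14) = 56,  u(15) = 29,  u(16) = 27,  u(17) = 56,  u(18) = 25,  u(19) = 23,  u(20) = 48,  u(21) = 13,  u(22) = 3,  u(23) = 16,  u(24) = 19,  u(25) = 35,  u(26) = 54,  u(27) = 31,  u(28) = 27,  u(29) = 0,  u(30) = 27,  u(31) = 27,  u(32) = 54,  u(33) = 23,  u(34) = 19,  u(35) = 42,  u(36) = 3,  u(37) = 45,  u(38) = 48,  u(39) = 35,  u(40) = 25,  u(41) = 2,  u(42) = 27,  u(43) = 29.
Since (u(42), u(43)) = (u(0), u(1)) = (27, 29) (two consecutive terms determine the rest), the sequence is periodic with period 42.
(10203 - 0) mod 42 = 39, so u(10203) = u(39) = 35.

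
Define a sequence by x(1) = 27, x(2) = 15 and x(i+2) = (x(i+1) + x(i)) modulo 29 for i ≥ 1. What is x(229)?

12

Computing terms: x(1) = 27,  x(2) = 15,  x(3) = 13,  x(4) = 28,  x(5) = 12,  x(6) = 11,  x(7) = 23,  x(8) = 5,  x(9) = 28,  x(10) = 4,  x(11) = 3,  x(12) = 7,  x(13) = 10,  x(14) = 17,  x(15) = 27,  x(16) = 15.
The sequence repeats with period 14.
(229 - 1) mod 14 = 4, so x(229) = x(5) = 12.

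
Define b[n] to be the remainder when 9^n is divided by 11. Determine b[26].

9

We have b[1] = 9; b[2] = 4; b[3] = 3; b[4] = 5; b[5] = 1; b[6] = 9.
Since b[6] = b[1] = 9, the sequence is periodic with period 5.
(26 - 1) mod 5 = 0, so b[26] = b[1] = 9.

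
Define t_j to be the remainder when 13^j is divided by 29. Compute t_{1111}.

6

Listing terms: t_0 = 1,  t_1 = 13,  t_2 = 24,  t_3 = 22,  t_4 = 25,  t_5 = 6,  t_6 = 20,  t_7 = 28,  t_8 = 16,  t_9 = 5,  t_{10} = 7,  t_{11} = 4,  t_{12} = 23,  t_{13} = 9,  t_{14} = 1.
The sequence repeats with period 14.
So t_{1111} = t_{0 + ((1111-0) mod 14)} = t_5 = 6.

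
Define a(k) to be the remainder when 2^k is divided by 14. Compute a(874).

2

a(0) = 1; a(1) = 2; a(2) = 4; a(3) = 8; a(4) = 2.
Since a(4) = a(1) = 2, the sequence is eventually periodic: after a pre-period of length 1 it cycles with period 3.
For k ≥ 1, a(k) depends only on (k - 1) mod 3. (874 - 1) mod 3 = 0, so a(874) = a(1) = 2.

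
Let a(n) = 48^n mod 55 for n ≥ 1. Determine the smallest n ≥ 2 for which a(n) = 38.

Listing terms: a(1) = 48, a(2) = 49, a(3) = 42, a(4) = 36, a(5) = 23, a(6) = 4, a(7) = 27, a(8) = 31, a(9) = 3, a(10) = 34, a(11) = 37, a(12) = 16, a(13) = 53, a(14) = 14, a(15) = 12, a(16) = 26, a(17) = 38, a(18) = 9, a(19) = 47, a(20) = 1, a(21) = 48.
Since a(21) = a(1) = 48, the sequence is periodic with period 20.
The value 38 first appears (with n ≥ 2) at a(17).

17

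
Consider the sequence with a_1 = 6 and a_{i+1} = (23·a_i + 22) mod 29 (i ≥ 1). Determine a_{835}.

Computing terms: a_1 = 6,  a_2 = 15,  a_3 = 19,  a_4 = 24,  a_5 = 23,  a_6 = 0,  a_7 = 22,  a_8 = 6.
Since a_8 = a_1 = 6, the sequence is periodic with period 7.
So a_{835} = a_{1 + ((835-1) mod 7)} = a_2 = 15.

15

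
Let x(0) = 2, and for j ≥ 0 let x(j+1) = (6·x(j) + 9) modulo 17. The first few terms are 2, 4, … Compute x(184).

8

x(0) = 2,  x(1) = 4,  x(2) = 16,  x(3) = 3,  x(4) = 10,  x(5) = 1,  x(6) = 15,  x(7) = 14,  x(8) = 8,  x(9) = 6,  x(10) = 11,  x(11) = 7,  x(12) = 0,  x(13) = 9,  x(14) = 12,  x(15) = 13,  x(16) = 2.
The sequence repeats with period 16.
(184 - 0) mod 16 = 8, so x(184) = x(8) = 8.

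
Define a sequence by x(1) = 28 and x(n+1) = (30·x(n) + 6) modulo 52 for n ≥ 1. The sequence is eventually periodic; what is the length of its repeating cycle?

6

We have x(1) = 28,  x(2) = 14,  x(3) = 10,  x(4) = 46,  x(5) = 34,  x(6) = 38,  x(7) = 2,  x(8) = 14.
Since x(8) = x(2) = 14, the sequence is eventually periodic: after a pre-period of length 1 it cycles with period 6.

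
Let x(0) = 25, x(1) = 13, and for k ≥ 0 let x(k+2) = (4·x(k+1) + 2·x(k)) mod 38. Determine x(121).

Listing terms: x(0) = 25, x(1) = 13, x(2) = 26, x(3) = 16, x(4) = 2, x(5) = 2, x(6) = 12, x(7) = 14, x(8) = 4, x(9) = 6, x(10) = 32, x(11) = 26, x(12) = 16.
Since (x(11), x(12)) = (x(2), x(3)) = (26, 16) (two consecutive terms determine the rest), the sequence is eventually periodic: after a pre-period of length 2 it cycles with period 9.
For k ≥ 2, x(k) depends only on (k - 2) mod 9. (121 - 2) mod 9 = 2, so x(121) = x(4) = 2.

2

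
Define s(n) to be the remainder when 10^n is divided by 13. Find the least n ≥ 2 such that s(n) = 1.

Listing terms: s(1) = 10; s(2) = 9; s(3) = 12; s(4) = 3; s(5) = 4; s(6) = 1; s(7) = 10.
Since s(7) = s(1) = 10, the sequence is periodic with period 6.
The value 1 first appears (with n ≥ 2) at s(6).

6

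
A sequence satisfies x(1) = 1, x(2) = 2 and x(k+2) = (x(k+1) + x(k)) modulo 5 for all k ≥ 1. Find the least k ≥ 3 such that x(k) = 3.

3

x(1) = 1,  x(2) = 2,  x(3) = 3,  x(4) = 0,  x(5) = 3,  x(6) = 3,  x(7) = 1,  x(8) = 4,  x(9) = 0,  x(10) = 4,  x(11) = 4,  x(12) = 3,  x(13) = 2,  x(14) = 0,  x(15) = 2,  x(16) = 2,  x(17) = 4,  x(18) = 1,  x(19) = 0,  x(20) = 1,  x(21) = 1,  x(22) = 2.
The sequence repeats with period 20.
The value 3 first appears (with k ≥ 3) at x(3).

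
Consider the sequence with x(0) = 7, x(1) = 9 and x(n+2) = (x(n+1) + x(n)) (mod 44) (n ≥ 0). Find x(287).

30

x(0) = 7,  x(1) = 9,  x(2) = 16,  x(3) = 25,  x(4) = 41,  x(5) = 22,  x(6) = 19,  x(7) = 41,  x(8) = 16,  x(9) = 13,  x(10) = 29,  x(11) = 42,  x(12) = 27,  x(13) = 25,  x(14) = 8,  x(15) = 33,  x(16) = 41,  x(17) = 30,  x(18) = 27,  x(19) = 13,  x(20) = 40,  x(21) = 9,  x(22) = 5,  x(23) = 14,  x(24) = 19,  x(25) = 33,  x(26) = 8,  x(27) = 41,  x(28) = 5,  x(29) = 2,  x(30) = 7,  x(31) = 9.
The sequence repeats with period 30.
So x(287) = x(0 + ((287-0) mod 30)) = x(17) = 30.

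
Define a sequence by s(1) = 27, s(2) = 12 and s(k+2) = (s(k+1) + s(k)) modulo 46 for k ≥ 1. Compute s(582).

3

s(1) = 27; s(2) = 12; s(3) = 39; s(4) = 5; s(5) = 44; s(6) = 3; s(7) = 1; s(8) = 4; s(9) = 5; s(10) = 9; s(11) = 14; s(12) = 23; s(13) = 37; s(14) = 14; s(15) = 5; s(16) = 19; s(17) = 24; s(18) = 43; s(19) = 21; s(20) = 18; s(21) = 39; s(22) = 11; s(23) = 4; s(24) = 15; s(25) = 19; s(26) = 34; s(27) = 7; s(28) = 41; s(29) = 2; s(30) = 43; s(31) = 45; s(32) = 42; s(33) = 41; s(34) = 37; s(35) = 32; s(36) = 23; s(37) = 9; s(38) = 32; s(39) = 41; s(40) = 27; s(41) = 22; s(42) = 3; s(43) = 25; s(44) = 28; s(45) = 7; s(46) = 35; s(47) = 42; s(48) = 31; s(49) = 27; s(50) = 12.
The sequence repeats with period 48.
So s(582) = s(1 + ((582-1) mod 48)) = s(6) = 3.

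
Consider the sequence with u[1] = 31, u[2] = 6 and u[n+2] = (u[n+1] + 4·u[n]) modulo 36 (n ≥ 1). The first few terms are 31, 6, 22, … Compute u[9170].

Listing terms: u[1] = 31; u[2] = 6; u[3] = 22; u[4] = 10; u[5] = 26; u[6] = 30; u[7] = 26; u[8] = 2; u[9] = 34; u[10] = 6; u[11] = 34; u[12] = 22; u[13] = 14; u[14] = 30; u[15] = 14; u[16] = 26; u[17] = 10; u[18] = 6; u[19] = 10; u[20] = 34; u[21] = 2; u[22] = 30; u[23] = 2; u[24] = 14; u[25] = 22; u[26] = 6; u[27] = 22.
Since (u[26], u[27]) = (u[2], u[3]) = (6, 22) (two consecutive terms determine the rest), the sequence is eventually periodic: after a pre-period of length 1 it cycles with period 24.
For n ≥ 2, u[n] depends only on (n - 2) mod 24. (9170 - 2) mod 24 = 0, so u[9170] = u[2] = 6.

6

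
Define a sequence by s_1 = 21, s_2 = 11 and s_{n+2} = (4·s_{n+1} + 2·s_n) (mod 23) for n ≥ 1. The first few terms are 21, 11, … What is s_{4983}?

19

Computing terms: s_1 = 21; s_2 = 11; s_3 = 17; s_4 = 21; s_5 = 3; s_6 = 8; s_7 = 15; s_8 = 7; s_9 = 12; s_{10} = 16; s_{11} = 19; s_{12} = 16; s_{13} = 10; s_{14} = 3; s_{15} = 9; s_{16} = 19; s_{17} = 2; s_{18} = 0; s_{19} = 4; s_{20} = 16; s_{21} = 3; s_{22} = 21; s_{23} = 21; s_{24} = 11.
The sequence repeats with period 22.
So s_{4983} = s_{1 + ((4983-1) mod 22)} = s_{11} = 19.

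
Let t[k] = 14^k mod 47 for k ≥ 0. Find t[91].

Listing terms: t[0] = 1, t[1] = 14, t[2] = 8, t[3] = 18, t[4] = 17, t[5] = 3, t[6] = 42, t[7] = 24, t[8] = 7, t[9] = 4, t[10] = 9, t[11] = 32, t[12] = 25, t[13] = 21, t[14] = 12, t[15] = 27, t[16] = 2, t[17] = 28, t[18] = 16, t[19] = 36, t[20] = 34, t[21] = 6, t[22] = 37, t[23] = 1.
Since t[23] = t[0] = 1, the sequence is periodic with period 23.
(91 - 0) mod 23 = 22, so t[91] = t[22] = 37.

37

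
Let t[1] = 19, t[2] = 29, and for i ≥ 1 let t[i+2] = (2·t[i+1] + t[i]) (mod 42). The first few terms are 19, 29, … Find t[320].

15

We have t[1] = 19, t[2] = 29, t[3] = 35, t[4] = 15, t[5] = 23, t[6] = 19, t[7] = 19, t[8] = 15, t[9] = 7, t[10] = 29, t[11] = 23, t[12] = 33, t[13] = 5, t[14] = 1, t[15] = 7, t[16] = 15, t[17] = 37, t[18] = 5, t[19] = 5, t[20] = 15, t[21] = 35, t[22] = 1, t[23] = 37, t[24] = 33, t[25] = 19, t[26] = 29.
The sequence repeats with period 24.
(320 - 1) mod 24 = 7, so t[320] = t[8] = 15.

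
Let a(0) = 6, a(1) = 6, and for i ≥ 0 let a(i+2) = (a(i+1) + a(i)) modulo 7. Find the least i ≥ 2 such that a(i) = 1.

6

a(0) = 6,  a(1) = 6,  a(2) = 5,  a(3) = 4,  a(4) = 2,  a(5) = 6,  a(6) = 1,  a(7) = 0,  a(8) = 1,  a(9) = 1,  a(10) = 2,  a(11) = 3,  a(12) = 5,  a(13) = 1,  a(14) = 6,  a(15) = 0,  a(16) = 6,  a(17) = 6.
Since (a(16), a(17)) = (a(0), a(1)) = (6, 6) (two consecutive terms determine the rest), the sequence is periodic with period 16.
The value 1 first appears (with i ≥ 2) at a(6).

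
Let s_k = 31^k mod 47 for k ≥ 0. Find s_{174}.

17

We have s_0 = 1, s_1 = 31, s_2 = 21, s_3 = 40, s_4 = 18, s_5 = 41, s_6 = 2, s_7 = 15, s_8 = 42, s_9 = 33, s_{10} = 36, s_{11} = 35, s_{12} = 4, s_{13} = 30, s_{14} = 37, s_{15} = 19, s_{16} = 25, s_{17} = 23, s_{18} = 8, s_{19} = 13, s_{20} = 27, s_{21} = 38, s_{22} = 3, s_{23} = 46, s_{24} = 16, s_{25} = 26, s_{26} = 7, s_{27} = 29, s_{28} = 6, s_{29} = 45, s_{30} = 32, s_{31} = 5, s_{32} = 14, s_{33} = 11, s_{34} = 12, s_{35} = 43, s_{36} = 17, s_{37} = 10, s_{38} = 28, s_{39} = 22, s_{40} = 24, s_{41} = 39, s_{42} = 34, s_{43} = 20, s_{44} = 9, s_{45} = 44, s_{46} = 1.
Since s_{46} = s_0 = 1, the sequence is periodic with period 46.
So s_{174} = s_{0 + ((174-0) mod 46)} = s_{36} = 17.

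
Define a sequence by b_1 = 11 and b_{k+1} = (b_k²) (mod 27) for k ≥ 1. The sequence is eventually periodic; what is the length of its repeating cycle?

Listing terms: b_1 = 11,  b_2 = 13,  b_3 = 7,  b_4 = 22,  b_5 = 25,  b_6 = 4,  b_7 = 16,  b_8 = 13.
Since b_8 = b_2 = 13, the sequence is eventually periodic: after a pre-period of length 1 it cycles with period 6.

6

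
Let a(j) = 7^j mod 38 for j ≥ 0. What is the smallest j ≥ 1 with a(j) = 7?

Computing terms: a(0) = 1,  a(1) = 7,  a(2) = 11,  a(3) = 1.
Since a(3) = a(0) = 1, the sequence is periodic with period 3.
The value 7 first appears (with j ≥ 1) at a(1).

1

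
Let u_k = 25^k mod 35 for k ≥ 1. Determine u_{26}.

30

u_1 = 25; u_2 = 30; u_3 = 15; u_4 = 25.
The sequence repeats with period 3.
So u_{26} = u_{1 + ((26-1) mod 3)} = u_2 = 30.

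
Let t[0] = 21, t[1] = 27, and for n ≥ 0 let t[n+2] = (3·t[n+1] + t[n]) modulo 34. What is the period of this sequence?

48

Listing terms: t[0] = 21,  t[1] = 27,  t[2] = 0,  t[3] = 27,  t[4] = 13,  t[5] = 32,  t[6] = 7,  t[7] = 19,  t[8] = 30,  t[9] = 7,  t[10] = 17,  t[11] = 24,  t[12] = 21,  t[13] = 19,  t[14] = 10,  t[15] = 15,  t[16] = 21,  t[17] = 10,  t[18] = 17,  t[19] = 27,  t[20] = 30,  t[21] = 15,  t[22] = 7,  t[23] = 2,  t[24] = 13,  t[25] = 7,  t[26] = 0,  t[27] = 7,  t[28] = 21,  t[29] = 2,  t[30] = 27,  t[31] = 15,  t[32] = 4,  t[33] = 27,  t[34] = 17,  t[35] = 10,  t[36] = 13,  t[37] = 15,  t[38] = 24,  t[39] = 19,  t[40] = 13,  t[41] = 24,  t[42] = 17,  t[43] = 7,  t[44] = 4,  t[45] = 19,  t[46] = 27,  t[47] = 32,  t[48] = 21,  t[49] = 27.
The sequence repeats with period 48.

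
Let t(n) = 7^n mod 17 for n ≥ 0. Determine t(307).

Listing terms: t(0) = 1; t(1) = 7; t(2) = 15; t(3) = 3; t(4) = 4; t(5) = 11; t(6) = 9; t(7) = 12; t(8) = 16; t(9) = 10; t(10) = 2; t(11) = 14; t(12) = 13; t(13) = 6; t(14) = 8; t(15) = 5; t(16) = 1.
The sequence repeats with period 16.
So t(307) = t(0 + ((307-0) mod 16)) = t(3) = 3.

3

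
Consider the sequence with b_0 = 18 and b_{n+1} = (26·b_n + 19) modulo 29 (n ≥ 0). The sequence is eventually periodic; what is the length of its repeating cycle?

We have b_0 = 18; b_1 = 23; b_2 = 8; b_3 = 24; b_4 = 5; b_5 = 4; b_6 = 7; b_7 = 27; b_8 = 25; b_9 = 2; b_{10} = 13; b_{11} = 9; b_{12} = 21; b_{13} = 14; b_{14} = 6; b_{15} = 1; b_{16} = 16; b_{17} = 0; b_{18} = 19; b_{19} = 20; b_{20} = 17; b_{21} = 26; b_{22} = 28; b_{23} = 22; b_{24} = 11; b_{25} = 15; b_{26} = 3; b_{27} = 10; b_{28} = 18.
Since b_{28} = b_0 = 18, the sequence is periodic with period 28.

28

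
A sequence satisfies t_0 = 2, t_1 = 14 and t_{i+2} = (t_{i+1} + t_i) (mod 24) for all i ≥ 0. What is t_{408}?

Computing terms: t_0 = 2,  t_1 = 14,  t_2 = 16,  t_3 = 6,  t_4 = 22,  t_5 = 4,  t_6 = 2,  t_7 = 6,  t_8 = 8,  t_9 = 14,  t_{10} = 22,  t_{11} = 12,  t_{12} = 10,  t_{13} = 22,  t_{14} = 8,  t_{15} = 6,  t_{16} = 14,  t_{17} = 20,  t_{18} = 10,  t_{19} = 6,  t_{20} = 16,  t_{21} = 22,  t_{22} = 14,  t_{23} = 12,  t_{24} = 2,  t_{25} = 14.
The sequence repeats with period 24.
(408 - 0) mod 24 = 0, so t_{408} = t_0 = 2.

2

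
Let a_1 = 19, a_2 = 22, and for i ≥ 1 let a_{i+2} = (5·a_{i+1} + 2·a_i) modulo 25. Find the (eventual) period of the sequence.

Computing terms: a_1 = 19; a_2 = 22; a_3 = 23; a_4 = 9; a_5 = 16; a_6 = 23; a_7 = 22; a_8 = 6; a_9 = 24; a_{10} = 7; a_{11} = 8; a_{12} = 4; a_{13} = 11; a_{14} = 13; a_{15} = 12; a_{16} = 11; a_{17} = 4; a_{18} = 17; a_{19} = 18; a_{20} = 24; a_{21} = 6; a_{22} = 3; a_{23} = 2; a_{24} = 16; a_{25} = 9; a_{26} = 2; a_{27} = 3; a_{28} = 19; a_{29} = 1; a_{30} = 18; a_{31} = 17; a_{32} = 21; a_{33} = 14; a_{34} = 12; a_{35} = 13; a_{36} = 14; a_{37} = 21; a_{38} = 8; a_{39} = 7; a_{40} = 1; a_{41} = 19; a_{42} = 22.
The sequence repeats with period 40.

40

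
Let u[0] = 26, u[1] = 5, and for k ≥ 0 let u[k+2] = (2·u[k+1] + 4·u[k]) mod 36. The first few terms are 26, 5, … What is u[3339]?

Computing terms: u[0] = 26,  u[1] = 5,  u[2] = 6,  u[3] = 32,  u[4] = 16,  u[5] = 16,  u[6] = 24,  u[7] = 4,  u[8] = 32,  u[9] = 8,  u[10] = 0,  u[11] = 32,  u[12] = 28,  u[13] = 4,  u[14] = 12,  u[15] = 4,  u[16] = 20,  u[17] = 20,  u[18] = 12,  u[19] = 32,  u[20] = 4,  u[21] = 28,  u[22] = 0,  u[23] = 4,  u[24] = 8,  u[25] = 32,  u[26] = 24,  u[27] = 32,  u[28] = 16.
Since (u[27], u[28]) = (u[3], u[4]) = (32, 16) (two consecutive terms determine the rest), the sequence is eventually periodic: after a pre-period of length 3 it cycles with period 24.
For k ≥ 3, u[k] depends only on (k - 3) mod 24. (3339 - 3) mod 24 = 0, so u[3339] = u[3] = 32.

32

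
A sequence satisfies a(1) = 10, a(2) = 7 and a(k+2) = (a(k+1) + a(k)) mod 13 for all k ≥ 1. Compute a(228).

11

Listing terms: a(1) = 10,  a(2) = 7,  a(3) = 4,  a(4) = 11,  a(5) = 2,  a(6) = 0,  a(7) = 2,  a(8) = 2,  a(9) = 4,  a(10) = 6,  a(11) = 10,  a(12) = 3,  a(13) = 0,  a(14) = 3,  a(15) = 3,  a(16) = 6,  a(17) = 9,  a(18) = 2,  a(19) = 11,  a(20) = 0,  a(21) = 11,  a(22) = 11,  a(23) = 9,  a(24) = 7,  a(25) = 3,  a(26) = 10,  a(27) = 0,  a(28) = 10,  a(29) = 10,  a(30) = 7.
The sequence repeats with period 28.
(228 - 1) mod 28 = 3, so a(228) = a(4) = 11.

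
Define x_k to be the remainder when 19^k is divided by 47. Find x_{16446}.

Computing terms: x_1 = 19, x_2 = 32, x_3 = 44, x_4 = 37, x_5 = 45, x_6 = 9, x_7 = 30, x_8 = 6, x_9 = 20, x_{10} = 4, x_{11} = 29, x_{12} = 34, x_{13} = 35, x_{14} = 7, x_{15} = 39, x_{16} = 36, x_{17} = 26, x_{18} = 24, x_{19} = 33, x_{20} = 16, x_{21} = 22, x_{22} = 42, x_{23} = 46, x_{24} = 28, x_{25} = 15, x_{26} = 3, x_{27} = 10, x_{28} = 2, x_{29} = 38, x_{30} = 17, x_{31} = 41, x_{32} = 27, x_{33} = 43, x_{34} = 18, x_{35} = 13, x_{36} = 12, x_{37} = 40, x_{38} = 8, x_{39} = 11, x_{40} = 21, x_{41} = 23, x_{42} = 14, x_{43} = 31, x_{44} = 25, x_{45} = 5, x_{46} = 1, x_{47} = 19.
Since x_{47} = x_1 = 19, the sequence is periodic with period 46.
(16446 - 1) mod 46 = 23, so x_{16446} = x_{24} = 28.

28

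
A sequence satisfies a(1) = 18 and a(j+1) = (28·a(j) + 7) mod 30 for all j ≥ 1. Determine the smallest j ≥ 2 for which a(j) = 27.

Listing terms: a(1) = 18, a(2) = 1, a(3) = 5, a(4) = 27, a(5) = 13, a(6) = 11, a(7) = 15, a(8) = 7, a(9) = 23, a(10) = 21, a(11) = 25, a(12) = 17, a(13) = 3, a(14) = 1.
Since a(14) = a(2) = 1, the sequence is eventually periodic: after a pre-period of length 1 it cycles with period 12.
The value 27 first appears (with j ≥ 2) at a(4).

4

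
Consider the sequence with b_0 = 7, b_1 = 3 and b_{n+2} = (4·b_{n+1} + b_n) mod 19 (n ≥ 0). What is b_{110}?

Listing terms: b_0 = 7,  b_1 = 3,  b_2 = 0,  b_3 = 3,  b_4 = 12,  b_5 = 13,  b_6 = 7,  b_7 = 3.
Since (b_6, b_7) = (b_0, b_1) = (7, 3) (two consecutive terms determine the rest), the sequence is periodic with period 6.
(110 - 0) mod 6 = 2, so b_{110} = b_2 = 0.

0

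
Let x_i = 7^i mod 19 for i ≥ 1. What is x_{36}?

Listing terms: x_1 = 7; x_2 = 11; x_3 = 1; x_4 = 7.
The sequence repeats with period 3.
So x_{36} = x_{1 + ((36-1) mod 3)} = x_3 = 1.

1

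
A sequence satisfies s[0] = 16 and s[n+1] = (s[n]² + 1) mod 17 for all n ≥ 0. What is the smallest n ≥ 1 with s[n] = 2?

We have s[0] = 16,  s[1] = 2,  s[2] = 5,  s[3] = 9,  s[4] = 14,  s[5] = 10,  s[6] = 16.
Since s[6] = s[0] = 16, the sequence is periodic with period 6.
The value 2 first appears (with n ≥ 1) at s[1].

1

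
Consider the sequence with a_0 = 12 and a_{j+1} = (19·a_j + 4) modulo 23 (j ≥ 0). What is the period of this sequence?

22

We have a_0 = 12,  a_1 = 2,  a_2 = 19,  a_3 = 20,  a_4 = 16,  a_5 = 9,  a_6 = 14,  a_7 = 17,  a_8 = 5,  a_9 = 7,  a_{10} = 22,  a_{11} = 8,  a_{12} = 18,  a_{13} = 1,  a_{14} = 0,  a_{15} = 4,  a_{16} = 11,  a_{17} = 6,  a_{18} = 3,  a_{19} = 15,  a_{20} = 13,  a_{21} = 21,  a_{22} = 12.
The sequence repeats with period 22.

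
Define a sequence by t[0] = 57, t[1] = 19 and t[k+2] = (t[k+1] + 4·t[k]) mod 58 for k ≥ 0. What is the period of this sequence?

35

Computing terms: t[0] = 57, t[1] = 19, t[2] = 15, t[3] = 33, t[4] = 35, t[5] = 51, t[6] = 17, t[7] = 47, t[8] = 57, t[9] = 13, t[10] = 9, t[11] = 3, t[12] = 39, t[13] = 51, t[14] = 33, t[15] = 5, t[16] = 21, t[17] = 41, t[18] = 9, t[19] = 57, t[20] = 35, t[21] = 31, t[22] = 55, t[23] = 5, t[24] = 51, t[25] = 13, t[26] = 43, t[27] = 37, t[28] = 35, t[29] = 9, t[30] = 33, t[31] = 11, t[32] = 27, t[33] = 13, t[34] = 5, t[35] = 57, t[36] = 19.
Since (t[35], t[36]) = (t[0], t[1]) = (57, 19) (two consecutive terms determine the rest), the sequence is periodic with period 35.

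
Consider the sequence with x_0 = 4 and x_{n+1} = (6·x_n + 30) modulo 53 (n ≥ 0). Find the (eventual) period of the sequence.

x_0 = 4, x_1 = 1, x_2 = 36, x_3 = 34, x_4 = 22, x_5 = 3, x_6 = 48, x_7 = 0, x_8 = 30, x_9 = 51, x_{10} = 18, x_{11} = 32, x_{12} = 10, x_{13} = 37, x_{14} = 40, x_{15} = 5, x_{16} = 7, x_{17} = 19, x_{18} = 38, x_{19} = 46, x_{20} = 41, x_{21} = 11, x_{22} = 43, x_{23} = 23, x_{24} = 9, x_{25} = 31, x_{26} = 4.
The sequence repeats with period 26.

26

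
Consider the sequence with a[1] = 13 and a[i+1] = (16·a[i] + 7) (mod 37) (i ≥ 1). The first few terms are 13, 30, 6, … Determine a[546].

We have a[1] = 13,  a[2] = 30,  a[3] = 6,  a[4] = 29,  a[5] = 27,  a[6] = 32,  a[7] = 1,  a[8] = 23,  a[9] = 5,  a[10] = 13.
The sequence repeats with period 9.
So a[546] = a[1 + ((546-1) mod 9)] = a[6] = 32.

32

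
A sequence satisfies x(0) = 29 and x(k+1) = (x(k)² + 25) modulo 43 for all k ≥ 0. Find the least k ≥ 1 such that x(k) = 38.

9

x(0) = 29,  x(1) = 6,  x(2) = 18,  x(3) = 5,  x(4) = 7,  x(5) = 31,  x(6) = 40,  x(7) = 34,  x(8) = 20,  x(9) = 38,  x(10) = 7.
Since x(10) = x(4) = 7, the sequence is eventually periodic: after a pre-period of length 4 it cycles with period 6.
The value 38 first appears (with k ≥ 1) at x(9).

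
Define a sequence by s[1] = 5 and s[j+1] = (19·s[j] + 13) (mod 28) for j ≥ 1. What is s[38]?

Listing terms: s[1] = 5; s[2] = 24; s[3] = 21; s[4] = 20; s[5] = 1; s[6] = 4; s[7] = 5.
Since s[7] = s[1] = 5, the sequence is periodic with period 6.
(38 - 1) mod 6 = 1, so s[38] = s[2] = 24.

24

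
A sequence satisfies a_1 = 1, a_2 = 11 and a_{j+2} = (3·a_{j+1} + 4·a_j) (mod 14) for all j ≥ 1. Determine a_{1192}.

1

a_1 = 1; a_2 = 11; a_3 = 9; a_4 = 1; a_5 = 11.
Since (a_4, a_5) = (a_1, a_2) = (1, 11) (two consecutive terms determine the rest), the sequence is periodic with period 3.
So a_{1192} = a_{1 + ((1192-1) mod 3)} = a_1 = 1.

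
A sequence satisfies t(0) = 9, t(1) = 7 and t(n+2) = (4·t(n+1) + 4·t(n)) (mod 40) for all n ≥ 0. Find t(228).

24

We have t(0) = 9,  t(1) = 7,  t(2) = 24,  t(3) = 4,  t(4) = 32,  t(5) = 24,  t(6) = 24,  t(7) = 32,  t(8) = 24.
Since (t(7), t(8)) = (t(4), t(5)) = (32, 24) (two consecutive terms determine the rest), the sequence is eventually periodic: after a pre-period of length 4 it cycles with period 3.
For n ≥ 4, t(n) depends only on (n - 4) mod 3. (228 - 4) mod 3 = 2, so t(228) = t(6) = 24.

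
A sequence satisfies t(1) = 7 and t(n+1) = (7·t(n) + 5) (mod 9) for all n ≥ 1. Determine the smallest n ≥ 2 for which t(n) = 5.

3

Listing terms: t(1) = 7; t(2) = 0; t(3) = 5; t(4) = 4; t(5) = 6; t(6) = 2; t(7) = 1; t(8) = 3; t(9) = 8; t(10) = 7.
The sequence repeats with period 9.
The value 5 first appears (with n ≥ 2) at t(3).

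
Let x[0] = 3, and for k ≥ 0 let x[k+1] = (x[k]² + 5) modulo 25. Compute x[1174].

Computing terms: x[0] = 3, x[1] = 14, x[2] = 1, x[3] = 6, x[4] = 16, x[5] = 11, x[6] = 1.
Since x[6] = x[2] = 1, the sequence is eventually periodic: after a pre-period of length 2 it cycles with period 4.
For k ≥ 2, x[k] depends only on (k - 2) mod 4. (1174 - 2) mod 4 = 0, so x[1174] = x[2] = 1.

1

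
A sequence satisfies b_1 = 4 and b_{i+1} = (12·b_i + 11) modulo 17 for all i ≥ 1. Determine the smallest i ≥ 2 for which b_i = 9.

7

b_1 = 4,  b_2 = 8,  b_3 = 5,  b_4 = 3,  b_5 = 13,  b_6 = 14,  b_7 = 9,  b_8 = 0,  b_9 = 11,  b_{10} = 7,  b_{11} = 10,  b_{12} = 12,  b_{13} = 2,  b_{14} = 1,  b_{15} = 6,  b_{16} = 15,  b_{17} = 4.
Since b_{17} = b_1 = 4, the sequence is periodic with period 16.
The value 9 first appears (with i ≥ 2) at b_7.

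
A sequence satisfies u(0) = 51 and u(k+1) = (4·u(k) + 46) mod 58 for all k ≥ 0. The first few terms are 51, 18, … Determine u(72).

Computing terms: u(0) = 51, u(1) = 18, u(2) = 2, u(3) = 54, u(4) = 30, u(5) = 50, u(6) = 14, u(7) = 44, u(8) = 48, u(9) = 6, u(10) = 12, u(11) = 36, u(12) = 16, u(13) = 52, u(14) = 22, u(15) = 18.
Since u(15) = u(1) = 18, the sequence is eventually periodic: after a pre-period of length 1 it cycles with period 14.
For k ≥ 1, u(k) depends only on (k - 1) mod 14. (72 - 1) mod 14 = 1, so u(72) = u(2) = 2.

2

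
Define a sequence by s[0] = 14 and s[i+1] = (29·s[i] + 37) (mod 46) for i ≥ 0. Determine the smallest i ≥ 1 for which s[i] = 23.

21

We have s[0] = 14,  s[1] = 29,  s[2] = 4,  s[3] = 15,  s[4] = 12,  s[5] = 17,  s[6] = 24,  s[7] = 43,  s[8] = 42,  s[9] = 13,  s[10] = 0,  s[11] = 37,  s[12] = 6,  s[13] = 27,  s[14] = 38,  s[15] = 35,  s[16] = 40,  s[17] = 1,  s[18] = 20,  s[19] = 19,  s[20] = 36,  s[21] = 23,  s[22] = 14.
The sequence repeats with period 22.
The value 23 first appears (with i ≥ 1) at s[21].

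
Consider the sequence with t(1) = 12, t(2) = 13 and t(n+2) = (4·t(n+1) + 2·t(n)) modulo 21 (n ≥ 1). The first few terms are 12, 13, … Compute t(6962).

We have t(1) = 12; t(2) = 13; t(3) = 13; t(4) = 15; t(5) = 2; t(6) = 17; t(7) = 9; t(8) = 7; t(9) = 4; t(10) = 9; t(11) = 2; t(12) = 5; t(13) = 3; t(14) = 1; t(15) = 10; t(16) = 0; t(17) = 20; t(18) = 17; t(19) = 3; t(20) = 4; t(21) = 1; t(22) = 12; t(23) = 8; t(24) = 14; t(25) = 9; t(26) = 1; t(27) = 1; t(28) = 6; t(29) = 5; t(30) = 11; t(31) = 12; t(32) = 7; t(33) = 10; t(34) = 12; t(35) = 5; t(36) = 2; t(37) = 18; t(38) = 13; t(39) = 4; t(40) = 0; t(41) = 8; t(42) = 11; t(43) = 18; t(44) = 10; t(45) = 13; t(46) = 9; t(47) = 20; t(48) = 14; t(49) = 12; t(50) = 13.
The sequence repeats with period 48.
(6962 - 1) mod 48 = 1, so t(6962) = t(2) = 13.

13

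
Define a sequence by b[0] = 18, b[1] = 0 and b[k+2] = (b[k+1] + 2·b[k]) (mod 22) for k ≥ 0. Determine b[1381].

0

b[0] = 18,  b[1] = 0,  b[2] = 14,  b[3] = 14,  b[4] = 20,  b[5] = 4,  b[6] = 0,  b[7] = 8,  b[8] = 8,  b[9] = 2,  b[10] = 18,  b[11] = 0.
The sequence repeats with period 10.
(1381 - 0) mod 10 = 1, so b[1381] = b[1] = 0.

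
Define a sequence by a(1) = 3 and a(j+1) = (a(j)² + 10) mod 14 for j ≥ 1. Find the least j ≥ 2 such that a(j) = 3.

4

Computing terms: a(1) = 3, a(2) = 5, a(3) = 7, a(4) = 3.
The sequence repeats with period 3.
The value 3 next appears (with j ≥ 2) at a(4).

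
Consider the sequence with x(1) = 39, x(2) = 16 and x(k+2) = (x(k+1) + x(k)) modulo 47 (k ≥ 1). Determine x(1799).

Computing terms: x(1) = 39, x(2) = 16, x(3) = 8, x(4) = 24, x(5) = 32, x(6) = 9, x(7) = 41, x(8) = 3, x(9) = 44, x(10) = 0, x(11) = 44, x(12) = 44, x(13) = 41, x(14) = 38, x(15) = 32, x(16) = 23, x(17) = 8, x(18) = 31, x(19) = 39, x(20) = 23, x(21) = 15, x(22) = 38, x(23) = 6, x(24) = 44, x(25) = 3, x(26) = 0, x(27) = 3, x(28) = 3, x(29) = 6, x(30) = 9, x(31) = 15, x(32) = 24, x(33) = 39, x(34) = 16.
Since (x(33), x(34)) = (x(1), x(2)) = (39, 16) (two consecutive terms determine the rest), the sequence is periodic with period 32.
(1799 - 1) mod 32 = 6, so x(1799) = x(7) = 41.

41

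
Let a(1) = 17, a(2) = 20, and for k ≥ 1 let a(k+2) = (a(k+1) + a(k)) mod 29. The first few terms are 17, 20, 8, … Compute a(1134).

Computing terms: a(1) = 17, a(2) = 20, a(3) = 8, a(4) = 28, a(5) = 7, a(6) = 6, a(7) = 13, a(8) = 19, a(9) = 3, a(10) = 22, a(11) = 25, a(12) = 18, a(13) = 14, a(14) = 3, a(15) = 17, a(16) = 20.
Since (a(15), a(16)) = (a(1), a(2)) = (17, 20) (two consecutive terms determine the rest), the sequence is periodic with period 14.
So a(1134) = a(1 + ((1134-1) mod 14)) = a(14) = 3.

3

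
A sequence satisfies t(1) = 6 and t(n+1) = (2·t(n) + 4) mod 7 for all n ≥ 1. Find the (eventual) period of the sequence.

Computing terms: t(1) = 6, t(2) = 2, t(3) = 1, t(4) = 6.
Since t(4) = t(1) = 6, the sequence is periodic with period 3.

3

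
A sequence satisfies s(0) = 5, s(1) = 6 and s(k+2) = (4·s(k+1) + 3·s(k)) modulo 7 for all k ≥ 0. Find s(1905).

s(0) = 5,  s(1) = 6,  s(2) = 4,  s(3) = 6,  s(4) = 1,  s(5) = 1,  s(6) = 0,  s(7) = 3,  s(8) = 5,  s(9) = 1,  s(10) = 5,  s(11) = 2,  s(12) = 2,  s(13) = 0,  s(14) = 6,  s(15) = 3,  s(16) = 2,  s(17) = 3,  s(18) = 4,  s(19) = 4,  s(20) = 0,  s(21) = 5,  s(22) = 6.
The sequence repeats with period 21.
(1905 - 0) mod 21 = 15, so s(1905) = s(15) = 3.

3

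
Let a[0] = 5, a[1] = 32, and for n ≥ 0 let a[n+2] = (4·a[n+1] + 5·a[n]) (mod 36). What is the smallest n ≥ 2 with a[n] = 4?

9

Listing terms: a[0] = 5, a[1] = 32, a[2] = 9, a[3] = 16, a[4] = 1, a[5] = 12, a[6] = 17, a[7] = 20, a[8] = 21, a[9] = 4, a[10] = 13, a[11] = 0, a[12] = 29, a[13] = 8, a[14] = 33, a[15] = 28, a[16] = 25, a[17] = 24, a[18] = 5, a[19] = 32.
The sequence repeats with period 18.
The value 4 first appears (with n ≥ 2) at a[9].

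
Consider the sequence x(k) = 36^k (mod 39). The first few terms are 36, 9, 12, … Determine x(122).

9

x(1) = 36,  x(2) = 9,  x(3) = 12,  x(4) = 3,  x(5) = 30,  x(6) = 27,  x(7) = 36.
Since x(7) = x(1) = 36, the sequence is periodic with period 6.
(122 - 1) mod 6 = 1, so x(122) = x(2) = 9.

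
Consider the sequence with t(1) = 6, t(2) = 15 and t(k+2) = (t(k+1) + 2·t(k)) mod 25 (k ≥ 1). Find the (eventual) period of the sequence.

20

Computing terms: t(1) = 6; t(2) = 15; t(3) = 2; t(4) = 7; t(5) = 11; t(6) = 0; t(7) = 22; t(8) = 22; t(9) = 16; t(10) = 10; t(11) = 17; t(12) = 12; t(13) = 21; t(14) = 20; t(15) = 12; t(16) = 2; t(17) = 1; t(18) = 5; t(19) = 7; t(20) = 17; t(21) = 6; t(22) = 15.
Since (t(21), t(22)) = (t(1), t(2)) = (6, 15) (two consecutive terms determine the rest), the sequence is periodic with period 20.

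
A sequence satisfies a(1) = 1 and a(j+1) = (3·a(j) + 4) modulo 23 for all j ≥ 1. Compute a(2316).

a(1) = 1; a(2) = 7; a(3) = 2; a(4) = 10; a(5) = 11; a(6) = 14; a(7) = 0; a(8) = 4; a(9) = 16; a(10) = 6; a(11) = 22; a(12) = 1.
Since a(12) = a(1) = 1, the sequence is periodic with period 11.
(2316 - 1) mod 11 = 5, so a(2316) = a(6) = 14.

14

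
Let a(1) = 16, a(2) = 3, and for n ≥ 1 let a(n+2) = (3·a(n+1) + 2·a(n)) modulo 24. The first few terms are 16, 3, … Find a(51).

5

a(1) = 16; a(2) = 3; a(3) = 17; a(4) = 9; a(5) = 13; a(6) = 9; a(7) = 5; a(8) = 9; a(9) = 13.
Since (a(8), a(9)) = (a(4), a(5)) = (9, 13) (two consecutive terms determine the rest), the sequence is eventually periodic: after a pre-period of length 3 it cycles with period 4.
For n ≥ 4, a(n) depends only on (n - 4) mod 4. (51 - 4) mod 4 = 3, so a(51) = a(7) = 5.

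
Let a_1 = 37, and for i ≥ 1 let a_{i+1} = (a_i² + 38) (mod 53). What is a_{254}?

Listing terms: a_1 = 37, a_2 = 29, a_3 = 31, a_4 = 45, a_5 = 49, a_6 = 1, a_7 = 39, a_8 = 22, a_9 = 45.
Since a_9 = a_4 = 45, the sequence is eventually periodic: after a pre-period of length 3 it cycles with period 5.
For i ≥ 4, a_i depends only on (i - 4) mod 5. (254 - 4) mod 5 = 0, so a_{254} = a_4 = 45.

45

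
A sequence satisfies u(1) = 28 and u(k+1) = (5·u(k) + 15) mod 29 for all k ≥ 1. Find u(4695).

4

Computing terms: u(1) = 28, u(2) = 10, u(3) = 7, u(4) = 21, u(5) = 4, u(6) = 6, u(7) = 16, u(8) = 8, u(9) = 26, u(10) = 0, u(11) = 15, u(12) = 3, u(13) = 1, u(14) = 20, u(15) = 28.
The sequence repeats with period 14.
(4695 - 1) mod 14 = 4, so u(4695) = u(5) = 4.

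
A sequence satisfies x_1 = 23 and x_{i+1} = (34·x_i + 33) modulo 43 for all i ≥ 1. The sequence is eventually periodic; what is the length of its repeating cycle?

42

We have x_1 = 23; x_2 = 41; x_3 = 8; x_4 = 4; x_5 = 40; x_6 = 17; x_7 = 9; x_8 = 38; x_9 = 35; x_{10} = 19; x_{11} = 34; x_{12} = 28; x_{13} = 39; x_{14} = 26; x_{15} = 14; x_{16} = 36; x_{17} = 10; x_{18} = 29; x_{19} = 30; x_{20} = 21; x_{21} = 16; x_{22} = 18; x_{23} = 0; x_{24} = 33; x_{25} = 37; x_{26} = 1; x_{27} = 24; x_{28} = 32; x_{29} = 3; x_{30} = 6; x_{31} = 22; x_{32} = 7; x_{33} = 13; x_{34} = 2; x_{35} = 15; x_{36} = 27; x_{37} = 5; x_{38} = 31; x_{39} = 12; x_{40} = 11; x_{41} = 20; x_{42} = 25; x_{43} = 23.
The sequence repeats with period 42.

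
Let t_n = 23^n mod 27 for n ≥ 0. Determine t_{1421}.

20

We have t_0 = 1, t_1 = 23, t_2 = 16, t_3 = 17, t_4 = 13, t_5 = 2, t_6 = 19, t_7 = 5, t_8 = 7, t_9 = 26, t_{10} = 4, t_{11} = 11, t_{12} = 10, t_{13} = 14, t_{14} = 25, t_{15} = 8, t_{16} = 22, t_{17} = 20, t_{18} = 1.
The sequence repeats with period 18.
So t_{1421} = t_{0 + ((1421-0) mod 18)} = t_{17} = 20.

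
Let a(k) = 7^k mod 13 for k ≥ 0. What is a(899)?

Computing terms: a(0) = 1; a(1) = 7; a(2) = 10; a(3) = 5; a(4) = 9; a(5) = 11; a(6) = 12; a(7) = 6; a(8) = 3; a(9) = 8; a(10) = 4; a(11) = 2; a(12) = 1.
Since a(12) = a(0) = 1, the sequence is periodic with period 12.
(899 - 0) mod 12 = 11, so a(899) = a(11) = 2.

2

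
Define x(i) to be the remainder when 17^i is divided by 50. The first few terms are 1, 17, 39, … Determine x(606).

x(0) = 1, x(1) = 17, x(2) = 39, x(3) = 13, x(4) = 21, x(5) = 7, x(6) = 19, x(7) = 23, x(8) = 41, x(9) = 47, x(10) = 49, x(11) = 33, x(12) = 11, x(13) = 37, x(14) = 29, x(15) = 43, x(16) = 31, x(17) = 27, x(18) = 9, x(19) = 3, x(20) = 1.
The sequence repeats with period 20.
(606 - 0) mod 20 = 6, so x(606) = x(6) = 19.

19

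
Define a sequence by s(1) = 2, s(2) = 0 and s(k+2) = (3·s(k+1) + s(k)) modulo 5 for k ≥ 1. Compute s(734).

We have s(1) = 2; s(2) = 0; s(3) = 2; s(4) = 1; s(5) = 0; s(6) = 1; s(7) = 3; s(8) = 0; s(9) = 3; s(10) = 4; s(11) = 0; s(12) = 4; s(13) = 2; s(14) = 0.
Since (s(13), s(14)) = (s(1), s(2)) = (2, 0) (two consecutive terms determine the rest), the sequence is periodic with period 12.
So s(734) = s(1 + ((734-1) mod 12)) = s(2) = 0.

0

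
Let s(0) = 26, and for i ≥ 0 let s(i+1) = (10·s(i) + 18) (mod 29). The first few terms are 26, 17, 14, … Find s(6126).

Listing terms: s(0) = 26; s(1) = 17; s(2) = 14; s(3) = 13; s(4) = 3; s(5) = 19; s(6) = 5; s(7) = 10; s(8) = 2; s(9) = 9; s(10) = 21; s(11) = 25; s(12) = 7; s(13) = 1; s(14) = 28; s(15) = 8; s(16) = 11; s(17) = 12; s(18) = 22; s(19) = 6; s(20) = 20; s(21) = 15; s(22) = 23; s(23) = 16; s(24) = 4; s(25) = 0; s(26) = 18; s(27) = 24; s(28) = 26.
Since s(28) = s(0) = 26, the sequence is periodic with period 28.
(6126 - 0) mod 28 = 22, so s(6126) = s(22) = 23.

23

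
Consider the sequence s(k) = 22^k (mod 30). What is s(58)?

Computing terms: s(0) = 1; s(1) = 22; s(2) = 4; s(3) = 28; s(4) = 16; s(5) = 22.
Since s(5) = s(1) = 22, the sequence is eventually periodic: after a pre-period of length 1 it cycles with period 4.
For k ≥ 1, s(k) depends only on (k - 1) mod 4. (58 - 1) mod 4 = 1, so s(58) = s(2) = 4.

4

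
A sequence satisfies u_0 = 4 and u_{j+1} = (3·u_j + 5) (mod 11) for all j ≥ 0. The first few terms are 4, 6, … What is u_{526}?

6

Computing terms: u_0 = 4,  u_1 = 6,  u_2 = 1,  u_3 = 8,  u_4 = 7,  u_5 = 4.
Since u_5 = u_0 = 4, the sequence is periodic with period 5.
(526 - 0) mod 5 = 1, so u_{526} = u_1 = 6.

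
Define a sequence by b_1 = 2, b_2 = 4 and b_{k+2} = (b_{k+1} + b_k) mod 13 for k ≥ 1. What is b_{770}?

11

We have b_1 = 2; b_2 = 4; b_3 = 6; b_4 = 10; b_5 = 3; b_6 = 0; b_7 = 3; b_8 = 3; b_9 = 6; b_{10} = 9; b_{11} = 2; b_{12} = 11; b_{13} = 0; b_{14} = 11; b_{15} = 11; b_{16} = 9; b_{17} = 7; b_{18} = 3; b_{19} = 10; b_{20} = 0; b_{21} = 10; b_{22} = 10; b_{23} = 7; b_{24} = 4; b_{25} = 11; b_{26} = 2; b_{27} = 0; b_{28} = 2; b_{29} = 2; b_{30} = 4.
The sequence repeats with period 28.
(770 - 1) mod 28 = 13, so b_{770} = b_{14} = 11.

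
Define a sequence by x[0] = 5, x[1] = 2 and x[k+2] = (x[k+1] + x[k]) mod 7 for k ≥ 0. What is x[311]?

3

Listing terms: x[0] = 5; x[1] = 2; x[2] = 0; x[3] = 2; x[4] = 2; x[5] = 4; x[6] = 6; x[7] = 3; x[8] = 2; x[9] = 5; x[10] = 0; x[11] = 5; x[12] = 5; x[13] = 3; x[14] = 1; x[15] = 4; x[16] = 5; x[17] = 2.
The sequence repeats with period 16.
So x[311] = x[0 + ((311-0) mod 16)] = x[7] = 3.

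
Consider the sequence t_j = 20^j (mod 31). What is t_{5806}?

Listing terms: t_0 = 1; t_1 = 20; t_2 = 28; t_3 = 2; t_4 = 9; t_5 = 25; t_6 = 4; t_7 = 18; t_8 = 19; t_9 = 8; t_{10} = 5; t_{11} = 7; t_{12} = 16; t_{13} = 10; t_{14} = 14; t_{15} = 1.
The sequence repeats with period 15.
So t_{5806} = t_{0 + ((5806-0) mod 15)} = t_1 = 20.

20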